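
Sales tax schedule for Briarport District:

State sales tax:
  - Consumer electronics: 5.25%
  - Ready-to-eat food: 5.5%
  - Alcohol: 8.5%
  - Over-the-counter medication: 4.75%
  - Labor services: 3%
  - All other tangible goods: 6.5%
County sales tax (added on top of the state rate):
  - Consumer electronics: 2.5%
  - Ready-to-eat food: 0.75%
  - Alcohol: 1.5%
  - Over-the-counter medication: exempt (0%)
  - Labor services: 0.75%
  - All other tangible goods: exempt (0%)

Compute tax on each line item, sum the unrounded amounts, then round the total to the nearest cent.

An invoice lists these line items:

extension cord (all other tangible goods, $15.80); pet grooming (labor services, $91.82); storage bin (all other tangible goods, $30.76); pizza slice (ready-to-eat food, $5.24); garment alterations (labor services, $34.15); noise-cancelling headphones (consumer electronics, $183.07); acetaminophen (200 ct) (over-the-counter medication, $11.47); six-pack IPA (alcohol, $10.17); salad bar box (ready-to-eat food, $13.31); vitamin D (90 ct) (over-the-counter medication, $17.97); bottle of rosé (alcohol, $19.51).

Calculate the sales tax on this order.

Extension cord $15.80: all other tangible goods → 6.5% + 0% county = 6.5% → $1.027
Pet grooming $91.82: labor services → 3% + 0.75% county = 3.75% → $3.44325
Storage bin $30.76: all other tangible goods → 6.5% + 0% county = 6.5% → $1.9994
Pizza slice $5.24: ready-to-eat food → 5.5% + 0.75% county = 6.25% → $0.3275
Garment alterations $34.15: labor services → 3% + 0.75% county = 3.75% → $1.280625
Noise-cancelling headphones $183.07: consumer electronics → 5.25% + 2.5% county = 7.75% → $14.187925
Acetaminophen (200 ct) $11.47: over-the-counter medication → 4.75% + 0% county = 4.75% → $0.544825
Six-pack IPA $10.17: alcohol → 8.5% + 1.5% county = 10% → $1.017
Salad bar box $13.31: ready-to-eat food → 5.5% + 0.75% county = 6.25% → $0.831875
Vitamin D (90 ct) $17.97: over-the-counter medication → 4.75% + 0% county = 4.75% → $0.853575
Bottle of rosé $19.51: alcohol → 8.5% + 1.5% county = 10% → $1.951
Unrounded tax sum = $27.463975 → $27.46

$27.46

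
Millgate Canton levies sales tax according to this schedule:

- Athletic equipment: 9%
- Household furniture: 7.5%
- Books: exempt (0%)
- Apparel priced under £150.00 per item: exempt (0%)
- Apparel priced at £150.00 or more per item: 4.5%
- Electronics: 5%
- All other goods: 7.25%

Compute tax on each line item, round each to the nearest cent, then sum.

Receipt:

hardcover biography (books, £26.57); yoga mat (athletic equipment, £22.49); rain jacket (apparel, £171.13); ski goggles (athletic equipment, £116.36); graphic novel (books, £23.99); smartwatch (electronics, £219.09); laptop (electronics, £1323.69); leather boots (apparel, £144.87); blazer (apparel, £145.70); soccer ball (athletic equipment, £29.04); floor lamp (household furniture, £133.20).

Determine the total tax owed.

Hardcover biography £26.57: books → 0% → £0.00
Yoga mat £22.49: athletic equipment → 9% → £2.02
Rain jacket £171.13: apparel, £150.00 or more → 4.5% → £7.70
Ski goggles £116.36: athletic equipment → 9% → £10.47
Graphic novel £23.99: books → 0% → £0.00
Smartwatch £219.09: electronics → 5% → £10.95
Laptop £1323.69: electronics → 5% → £66.18
Leather boots £144.87: apparel, under £150.00 → 0% → £0.00
Blazer £145.70: apparel, under £150.00 → 0% → £0.00
Soccer ball £29.04: athletic equipment → 9% → £2.61
Floor lamp £133.20: household furniture → 7.5% → £9.99
Total tax = £2.02 + £7.70 + £10.47 + £10.95 + £66.18 + £2.61 + £9.99 = £109.92

£109.92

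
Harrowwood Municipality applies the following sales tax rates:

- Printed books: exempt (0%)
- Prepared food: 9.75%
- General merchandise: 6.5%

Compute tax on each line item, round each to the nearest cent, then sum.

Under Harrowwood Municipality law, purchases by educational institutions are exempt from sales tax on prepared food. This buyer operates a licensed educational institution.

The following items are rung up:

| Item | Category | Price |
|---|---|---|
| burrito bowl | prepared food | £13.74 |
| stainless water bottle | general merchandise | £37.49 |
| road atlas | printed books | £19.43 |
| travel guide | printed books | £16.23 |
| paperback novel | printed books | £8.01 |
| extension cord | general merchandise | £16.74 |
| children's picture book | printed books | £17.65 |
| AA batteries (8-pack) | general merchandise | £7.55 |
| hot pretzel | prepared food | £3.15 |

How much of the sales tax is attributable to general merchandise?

£4.02

Stainless water bottle £37.49: general merchandise → 6.5% → £2.44
Extension cord £16.74: general merchandise → 6.5% → £1.09
AA batteries (8-pack) £7.55: general merchandise → 6.5% → £0.49
Tax on general merchandise = £2.44 + £1.09 + £0.49 = £4.02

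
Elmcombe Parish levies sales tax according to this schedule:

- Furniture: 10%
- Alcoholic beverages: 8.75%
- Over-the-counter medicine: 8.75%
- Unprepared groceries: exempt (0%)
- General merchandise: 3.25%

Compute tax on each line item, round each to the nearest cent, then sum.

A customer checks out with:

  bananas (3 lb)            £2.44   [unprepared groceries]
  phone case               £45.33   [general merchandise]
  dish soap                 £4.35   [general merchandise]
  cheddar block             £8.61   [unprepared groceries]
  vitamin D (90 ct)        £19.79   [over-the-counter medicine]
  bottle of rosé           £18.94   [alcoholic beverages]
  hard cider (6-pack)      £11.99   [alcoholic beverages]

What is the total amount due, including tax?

Bananas (3 lb) £2.44: unprepared groceries → 0% → £0.00
Phone case £45.33: general merchandise → 3.25% → £1.47
Dish soap £4.35: general merchandise → 3.25% → £0.14
Cheddar block £8.61: unprepared groceries → 0% → £0.00
Vitamin D (90 ct) £19.79: over-the-counter medicine → 8.75% → £1.73
Bottle of rosé £18.94: alcoholic beverages → 8.75% → £1.66
Hard cider (6-pack) £11.99: alcoholic beverages → 8.75% → £1.05
Subtotal = £111.45; tax = £6.05; total due = £117.50

£117.50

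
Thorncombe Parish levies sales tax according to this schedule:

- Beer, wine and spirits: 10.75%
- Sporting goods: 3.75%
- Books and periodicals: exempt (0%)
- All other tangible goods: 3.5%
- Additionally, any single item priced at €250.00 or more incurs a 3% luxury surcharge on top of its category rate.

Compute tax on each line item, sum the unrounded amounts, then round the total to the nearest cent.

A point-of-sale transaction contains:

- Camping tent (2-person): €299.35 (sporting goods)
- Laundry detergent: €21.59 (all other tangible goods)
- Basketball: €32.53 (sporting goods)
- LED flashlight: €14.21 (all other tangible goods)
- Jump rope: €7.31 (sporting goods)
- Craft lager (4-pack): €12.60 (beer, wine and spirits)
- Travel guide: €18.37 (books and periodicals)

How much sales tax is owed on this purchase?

€24.31

Camping tent (2-person) €299.35: sporting goods → 3.75% + 3% surcharge = 6.75% → €20.206125
Laundry detergent €21.59: all other tangible goods → 3.5% → €0.75565
Basketball €32.53: sporting goods → 3.75% → €1.219875
LED flashlight €14.21: all other tangible goods → 3.5% → €0.49735
Jump rope €7.31: sporting goods → 3.75% → €0.274125
Craft lager (4-pack) €12.60: beer, wine and spirits → 10.75% → €1.3545
Travel guide €18.37: books and periodicals → 0% → €0.00
Unrounded tax sum = €24.307625 → €24.31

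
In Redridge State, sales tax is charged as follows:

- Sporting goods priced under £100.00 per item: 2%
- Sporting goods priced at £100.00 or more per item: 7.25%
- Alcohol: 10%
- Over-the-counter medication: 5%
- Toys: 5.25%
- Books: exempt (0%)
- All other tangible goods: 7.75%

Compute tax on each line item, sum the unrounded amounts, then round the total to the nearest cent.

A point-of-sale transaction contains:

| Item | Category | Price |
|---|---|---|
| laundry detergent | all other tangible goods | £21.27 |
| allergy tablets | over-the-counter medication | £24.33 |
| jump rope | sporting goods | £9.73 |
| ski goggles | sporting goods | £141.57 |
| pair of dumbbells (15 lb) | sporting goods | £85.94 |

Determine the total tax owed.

£15.04

Laundry detergent £21.27: all other tangible goods → 7.75% → £1.648425
Allergy tablets £24.33: over-the-counter medication → 5% → £1.2165
Jump rope £9.73: sporting goods, under £100.00 → 2% → £0.1946
Ski goggles £141.57: sporting goods, £100.00 or more → 7.25% → £10.263825
Pair of dumbbells (15 lb) £85.94: sporting goods, under £100.00 → 2% → £1.7188
Unrounded tax sum = £15.04215 → £15.04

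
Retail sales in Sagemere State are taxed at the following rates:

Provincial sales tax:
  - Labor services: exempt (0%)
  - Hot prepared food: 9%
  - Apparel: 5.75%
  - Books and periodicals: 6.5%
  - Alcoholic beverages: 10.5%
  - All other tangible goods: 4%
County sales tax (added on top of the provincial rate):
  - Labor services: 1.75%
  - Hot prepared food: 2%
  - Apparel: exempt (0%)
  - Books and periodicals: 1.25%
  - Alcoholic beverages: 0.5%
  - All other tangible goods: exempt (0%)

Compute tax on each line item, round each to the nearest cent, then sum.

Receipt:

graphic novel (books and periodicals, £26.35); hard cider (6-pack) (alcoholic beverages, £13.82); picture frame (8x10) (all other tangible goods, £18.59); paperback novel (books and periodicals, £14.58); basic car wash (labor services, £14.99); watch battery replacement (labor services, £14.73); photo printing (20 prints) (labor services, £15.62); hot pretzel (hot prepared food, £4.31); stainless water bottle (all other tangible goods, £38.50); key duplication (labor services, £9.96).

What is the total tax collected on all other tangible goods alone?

£2.28

Picture frame (8x10) £18.59: all other tangible goods → 4% + 0% county = 4% → £0.74
Stainless water bottle £38.50: all other tangible goods → 4% + 0% county = 4% → £1.54
Tax on all other tangible goods = £0.74 + £1.54 = £2.28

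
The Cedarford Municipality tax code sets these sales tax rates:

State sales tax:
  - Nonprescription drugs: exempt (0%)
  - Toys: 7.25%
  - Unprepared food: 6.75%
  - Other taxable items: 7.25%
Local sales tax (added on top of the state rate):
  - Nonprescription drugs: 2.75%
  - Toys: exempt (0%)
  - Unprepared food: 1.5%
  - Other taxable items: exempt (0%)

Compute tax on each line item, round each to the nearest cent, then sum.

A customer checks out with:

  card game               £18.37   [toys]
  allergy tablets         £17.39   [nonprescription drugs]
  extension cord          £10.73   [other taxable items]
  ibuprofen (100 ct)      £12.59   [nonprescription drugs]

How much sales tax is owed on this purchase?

£2.94

Card game £18.37: toys → 7.25% + 0% local = 7.25% → £1.33
Allergy tablets £17.39: nonprescription drugs → 0% + 2.75% local = 2.75% → £0.48
Extension cord £10.73: other taxable items → 7.25% + 0% local = 7.25% → £0.78
Ibuprofen (100 ct) £12.59: nonprescription drugs → 0% + 2.75% local = 2.75% → £0.35
Total tax = £1.33 + £0.48 + £0.78 + £0.35 = £2.94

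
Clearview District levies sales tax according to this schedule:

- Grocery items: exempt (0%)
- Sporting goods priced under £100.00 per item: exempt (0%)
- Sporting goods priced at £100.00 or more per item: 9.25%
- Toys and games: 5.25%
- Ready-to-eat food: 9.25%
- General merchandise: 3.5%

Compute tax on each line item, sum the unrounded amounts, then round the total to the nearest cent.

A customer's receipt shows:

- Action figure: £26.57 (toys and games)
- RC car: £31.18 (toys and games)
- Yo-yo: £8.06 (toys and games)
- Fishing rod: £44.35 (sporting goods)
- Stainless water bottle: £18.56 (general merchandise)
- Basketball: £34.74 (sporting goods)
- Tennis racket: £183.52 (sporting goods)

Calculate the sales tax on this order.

£21.08

Action figure £26.57: toys and games → 5.25% → £1.394925
RC car £31.18: toys and games → 5.25% → £1.63695
Yo-yo £8.06: toys and games → 5.25% → £0.42315
Fishing rod £44.35: sporting goods, under £100.00 → 0% → £0.00
Stainless water bottle £18.56: general merchandise → 3.5% → £0.6496
Basketball £34.74: sporting goods, under £100.00 → 0% → £0.00
Tennis racket £183.52: sporting goods, £100.00 or more → 9.25% → £16.9756
Unrounded tax sum = £21.080225 → £21.08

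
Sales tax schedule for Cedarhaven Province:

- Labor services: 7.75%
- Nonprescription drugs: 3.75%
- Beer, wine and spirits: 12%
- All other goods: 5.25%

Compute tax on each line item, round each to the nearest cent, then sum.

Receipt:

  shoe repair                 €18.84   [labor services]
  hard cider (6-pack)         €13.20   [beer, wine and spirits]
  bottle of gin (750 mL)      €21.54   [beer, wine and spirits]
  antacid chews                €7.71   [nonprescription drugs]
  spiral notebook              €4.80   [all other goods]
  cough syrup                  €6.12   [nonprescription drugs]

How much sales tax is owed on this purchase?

Shoe repair €18.84: labor services → 7.75% → €1.46
Hard cider (6-pack) €13.20: beer, wine and spirits → 12% → €1.58
Bottle of gin (750 mL) €21.54: beer, wine and spirits → 12% → €2.58
Antacid chews €7.71: nonprescription drugs → 3.75% → €0.29
Spiral notebook €4.80: all other goods → 5.25% → €0.25
Cough syrup €6.12: nonprescription drugs → 3.75% → €0.23
Total tax = €1.46 + €1.58 + €2.58 + €0.29 + €0.25 + €0.23 = €6.39

€6.39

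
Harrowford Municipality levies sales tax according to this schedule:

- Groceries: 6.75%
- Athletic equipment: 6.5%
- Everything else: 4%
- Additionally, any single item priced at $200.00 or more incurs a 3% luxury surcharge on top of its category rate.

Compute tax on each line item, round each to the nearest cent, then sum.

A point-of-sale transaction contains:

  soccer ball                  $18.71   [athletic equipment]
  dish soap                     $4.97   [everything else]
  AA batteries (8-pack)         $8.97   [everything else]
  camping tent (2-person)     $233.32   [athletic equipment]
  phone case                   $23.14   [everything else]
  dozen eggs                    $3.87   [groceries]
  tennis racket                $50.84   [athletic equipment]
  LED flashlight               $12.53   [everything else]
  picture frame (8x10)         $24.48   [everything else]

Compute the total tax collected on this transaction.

$29.92

Soccer ball $18.71: athletic equipment → 6.5% → $1.22
Dish soap $4.97: everything else → 4% → $0.20
AA batteries (8-pack) $8.97: everything else → 4% → $0.36
Camping tent (2-person) $233.32: athletic equipment → 6.5% + 3% surcharge = 9.5% → $22.17
Phone case $23.14: everything else → 4% → $0.93
Dozen eggs $3.87: groceries → 6.75% → $0.26
Tennis racket $50.84: athletic equipment → 6.5% → $3.30
LED flashlight $12.53: everything else → 4% → $0.50
Picture frame (8x10) $24.48: everything else → 4% → $0.98
Total tax = $1.22 + $0.20 + $0.36 + $22.17 + $0.93 + $0.26 + $3.30 + $0.50 + $0.98 = $29.92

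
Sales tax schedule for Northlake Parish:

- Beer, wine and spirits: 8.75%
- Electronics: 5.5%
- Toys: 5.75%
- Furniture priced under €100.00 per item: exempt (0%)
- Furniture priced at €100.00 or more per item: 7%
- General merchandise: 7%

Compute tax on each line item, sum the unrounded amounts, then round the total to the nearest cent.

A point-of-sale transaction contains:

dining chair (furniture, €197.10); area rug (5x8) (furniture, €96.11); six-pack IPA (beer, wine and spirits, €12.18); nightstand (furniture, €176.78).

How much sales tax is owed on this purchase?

Dining chair €197.10: furniture, €100.00 or more → 7% → €13.797
Area rug (5x8) €96.11: furniture, under €100.00 → 0% → €0.00
Six-pack IPA €12.18: beer, wine and spirits → 8.75% → €1.06575
Nightstand €176.78: furniture, €100.00 or more → 7% → €12.3746
Unrounded tax sum = €27.23735 → €27.24

€27.24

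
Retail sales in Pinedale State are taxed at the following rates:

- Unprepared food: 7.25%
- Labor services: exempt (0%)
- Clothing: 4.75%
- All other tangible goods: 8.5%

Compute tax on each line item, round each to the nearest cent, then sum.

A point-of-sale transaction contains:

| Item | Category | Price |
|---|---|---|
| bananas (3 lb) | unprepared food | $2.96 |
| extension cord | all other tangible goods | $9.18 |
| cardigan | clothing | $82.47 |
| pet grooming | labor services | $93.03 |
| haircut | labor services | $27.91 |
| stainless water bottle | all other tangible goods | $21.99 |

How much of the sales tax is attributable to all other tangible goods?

$2.65

Extension cord $9.18: all other tangible goods → 8.5% → $0.78
Stainless water bottle $21.99: all other tangible goods → 8.5% → $1.87
Tax on all other tangible goods = $0.78 + $1.87 = $2.65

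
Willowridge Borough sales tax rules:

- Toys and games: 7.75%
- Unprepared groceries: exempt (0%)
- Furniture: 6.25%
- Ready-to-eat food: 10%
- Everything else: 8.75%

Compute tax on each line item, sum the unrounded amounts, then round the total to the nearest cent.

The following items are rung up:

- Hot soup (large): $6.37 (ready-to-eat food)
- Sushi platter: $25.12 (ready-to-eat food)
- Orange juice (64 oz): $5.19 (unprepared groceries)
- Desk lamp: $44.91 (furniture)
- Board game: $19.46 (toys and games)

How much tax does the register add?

$7.46

Hot soup (large) $6.37: ready-to-eat food → 10% → $0.637
Sushi platter $25.12: ready-to-eat food → 10% → $2.512
Orange juice (64 oz) $5.19: unprepared groceries → 0% → $0.00
Desk lamp $44.91: furniture → 6.25% → $2.806875
Board game $19.46: toys and games → 7.75% → $1.50815
Unrounded tax sum = $7.464025 → $7.46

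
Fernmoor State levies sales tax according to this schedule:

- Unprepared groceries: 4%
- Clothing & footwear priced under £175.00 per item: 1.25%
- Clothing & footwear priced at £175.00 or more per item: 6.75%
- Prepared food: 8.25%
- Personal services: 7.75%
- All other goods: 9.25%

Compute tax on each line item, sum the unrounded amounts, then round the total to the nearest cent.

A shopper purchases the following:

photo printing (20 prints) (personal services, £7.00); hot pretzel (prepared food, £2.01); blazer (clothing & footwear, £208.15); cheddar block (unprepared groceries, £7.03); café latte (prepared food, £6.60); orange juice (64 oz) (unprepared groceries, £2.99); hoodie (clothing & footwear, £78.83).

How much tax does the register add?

Photo printing (20 prints) £7.00: personal services → 7.75% → £0.5425
Hot pretzel £2.01: prepared food → 8.25% → £0.165825
Blazer £208.15: clothing & footwear, £175.00 or more → 6.75% → £14.050125
Cheddar block £7.03: unprepared groceries → 4% → £0.2812
Café latte £6.60: prepared food → 8.25% → £0.5445
Orange juice (64 oz) £2.99: unprepared groceries → 4% → £0.1196
Hoodie £78.83: clothing & footwear, under £175.00 → 1.25% → £0.985375
Unrounded tax sum = £16.689125 → £16.69

£16.69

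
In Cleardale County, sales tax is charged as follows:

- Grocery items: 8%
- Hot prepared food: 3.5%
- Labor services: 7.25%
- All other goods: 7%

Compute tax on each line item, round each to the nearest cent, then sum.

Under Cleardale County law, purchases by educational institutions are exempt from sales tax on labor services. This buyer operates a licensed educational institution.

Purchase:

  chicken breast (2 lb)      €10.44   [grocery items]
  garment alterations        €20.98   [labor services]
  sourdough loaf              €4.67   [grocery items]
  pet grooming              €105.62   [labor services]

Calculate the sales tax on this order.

€1.21

Chicken breast (2 lb) €10.44: grocery items → 8% → €0.84
Garment alterations €20.98: labor services, buyer-exempt → 0% → €0.00
Sourdough loaf €4.67: grocery items → 8% → €0.37
Pet grooming €105.62: labor services, buyer-exempt → 0% → €0.00
Total tax = €0.84 + €0.37 = €1.21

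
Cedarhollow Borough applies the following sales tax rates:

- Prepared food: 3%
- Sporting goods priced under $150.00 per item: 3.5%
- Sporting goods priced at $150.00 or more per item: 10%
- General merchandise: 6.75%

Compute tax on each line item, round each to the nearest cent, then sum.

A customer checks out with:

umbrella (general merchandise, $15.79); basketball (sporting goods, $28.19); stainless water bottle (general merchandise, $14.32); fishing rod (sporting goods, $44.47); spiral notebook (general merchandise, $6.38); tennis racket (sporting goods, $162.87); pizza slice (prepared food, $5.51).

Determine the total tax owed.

Umbrella $15.79: general merchandise → 6.75% → $1.07
Basketball $28.19: sporting goods, under $150.00 → 3.5% → $0.99
Stainless water bottle $14.32: general merchandise → 6.75% → $0.97
Fishing rod $44.47: sporting goods, under $150.00 → 3.5% → $1.56
Spiral notebook $6.38: general merchandise → 6.75% → $0.43
Tennis racket $162.87: sporting goods, $150.00 or more → 10% → $16.29
Pizza slice $5.51: prepared food → 3% → $0.17
Total tax = $1.07 + $0.99 + $0.97 + $1.56 + $0.43 + $16.29 + $0.17 = $21.48

$21.48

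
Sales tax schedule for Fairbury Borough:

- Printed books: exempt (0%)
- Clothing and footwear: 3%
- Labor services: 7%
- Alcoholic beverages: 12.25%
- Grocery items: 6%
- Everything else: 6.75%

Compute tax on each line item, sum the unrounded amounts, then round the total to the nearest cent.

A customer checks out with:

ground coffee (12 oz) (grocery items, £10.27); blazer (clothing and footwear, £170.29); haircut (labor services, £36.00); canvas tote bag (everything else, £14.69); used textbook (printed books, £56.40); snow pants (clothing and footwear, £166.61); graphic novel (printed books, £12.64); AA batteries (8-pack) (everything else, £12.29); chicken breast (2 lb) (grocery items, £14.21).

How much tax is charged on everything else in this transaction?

Canvas tote bag £14.69: everything else → 6.75% → £0.991575
AA batteries (8-pack) £12.29: everything else → 6.75% → £0.829575
Tax on everything else: unrounded sum = £1.82115 → £1.82

£1.82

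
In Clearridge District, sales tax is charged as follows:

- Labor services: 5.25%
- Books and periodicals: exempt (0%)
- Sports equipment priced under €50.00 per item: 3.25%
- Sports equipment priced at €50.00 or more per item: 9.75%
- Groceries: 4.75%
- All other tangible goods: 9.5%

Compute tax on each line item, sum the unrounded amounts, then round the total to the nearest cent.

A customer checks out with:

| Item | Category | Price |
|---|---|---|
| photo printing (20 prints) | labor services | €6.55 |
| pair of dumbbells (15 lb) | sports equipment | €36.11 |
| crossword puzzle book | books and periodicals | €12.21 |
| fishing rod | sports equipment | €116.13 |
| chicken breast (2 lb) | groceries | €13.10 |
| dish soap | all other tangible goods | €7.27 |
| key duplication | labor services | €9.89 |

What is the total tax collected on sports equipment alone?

Pair of dumbbells (15 lb) €36.11: sports equipment, under €50.00 → 3.25% → €1.173575
Fishing rod €116.13: sports equipment, €50.00 or more → 9.75% → €11.322675
Tax on sports equipment: unrounded sum = €12.49625 → €12.50

€12.50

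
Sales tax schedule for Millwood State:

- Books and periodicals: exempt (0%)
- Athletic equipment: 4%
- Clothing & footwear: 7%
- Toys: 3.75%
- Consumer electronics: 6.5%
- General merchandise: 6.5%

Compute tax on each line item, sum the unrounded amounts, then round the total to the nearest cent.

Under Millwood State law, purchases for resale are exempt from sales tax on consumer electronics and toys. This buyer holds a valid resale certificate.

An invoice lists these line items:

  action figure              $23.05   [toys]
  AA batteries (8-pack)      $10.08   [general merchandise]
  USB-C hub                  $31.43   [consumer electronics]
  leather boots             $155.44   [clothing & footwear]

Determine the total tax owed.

$11.54

Action figure $23.05: toys, buyer-exempt → 0% → $0.00
AA batteries (8-pack) $10.08: general merchandise → 6.5% → $0.6552
USB-C hub $31.43: consumer electronics, buyer-exempt → 0% → $0.00
Leather boots $155.44: clothing & footwear → 7% → $10.8808
Unrounded tax sum = $11.536 → $11.54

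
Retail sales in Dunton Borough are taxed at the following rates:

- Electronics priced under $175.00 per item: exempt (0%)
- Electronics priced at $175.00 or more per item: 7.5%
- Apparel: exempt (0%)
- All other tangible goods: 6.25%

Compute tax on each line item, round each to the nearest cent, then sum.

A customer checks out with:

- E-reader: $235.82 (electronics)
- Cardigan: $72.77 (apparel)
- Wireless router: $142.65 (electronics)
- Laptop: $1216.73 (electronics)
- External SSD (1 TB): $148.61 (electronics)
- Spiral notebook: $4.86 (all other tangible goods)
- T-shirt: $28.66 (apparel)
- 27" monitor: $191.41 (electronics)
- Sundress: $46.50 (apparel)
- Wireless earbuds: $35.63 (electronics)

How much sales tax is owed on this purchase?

$123.60

E-reader $235.82: electronics, $175.00 or more → 7.5% → $17.69
Cardigan $72.77: apparel → 0% → $0.00
Wireless router $142.65: electronics, under $175.00 → 0% → $0.00
Laptop $1216.73: electronics, $175.00 or more → 7.5% → $91.25
External SSD (1 TB) $148.61: electronics, under $175.00 → 0% → $0.00
Spiral notebook $4.86: all other tangible goods → 6.25% → $0.30
T-shirt $28.66: apparel → 0% → $0.00
27" monitor $191.41: electronics, $175.00 or more → 7.5% → $14.36
Sundress $46.50: apparel → 0% → $0.00
Wireless earbuds $35.63: electronics, under $175.00 → 0% → $0.00
Total tax = $17.69 + $91.25 + $0.30 + $14.36 = $123.60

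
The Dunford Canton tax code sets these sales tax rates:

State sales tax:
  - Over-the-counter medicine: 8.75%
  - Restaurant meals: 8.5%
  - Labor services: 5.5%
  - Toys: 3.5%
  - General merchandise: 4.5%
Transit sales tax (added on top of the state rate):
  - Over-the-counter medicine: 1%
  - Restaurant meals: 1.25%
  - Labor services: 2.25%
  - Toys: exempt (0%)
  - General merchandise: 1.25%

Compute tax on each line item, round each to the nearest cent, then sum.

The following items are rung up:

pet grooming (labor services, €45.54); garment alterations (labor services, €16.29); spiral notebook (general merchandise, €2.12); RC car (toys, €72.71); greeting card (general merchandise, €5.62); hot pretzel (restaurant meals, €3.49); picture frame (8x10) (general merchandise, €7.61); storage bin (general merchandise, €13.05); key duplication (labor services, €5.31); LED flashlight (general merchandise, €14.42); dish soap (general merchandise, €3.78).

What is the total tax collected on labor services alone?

Pet grooming €45.54: labor services → 5.5% + 2.25% transit = 7.75% → €3.53
Garment alterations €16.29: labor services → 5.5% + 2.25% transit = 7.75% → €1.26
Key duplication €5.31: labor services → 5.5% + 2.25% transit = 7.75% → €0.41
Tax on labor services = €3.53 + €1.26 + €0.41 = €5.20

€5.20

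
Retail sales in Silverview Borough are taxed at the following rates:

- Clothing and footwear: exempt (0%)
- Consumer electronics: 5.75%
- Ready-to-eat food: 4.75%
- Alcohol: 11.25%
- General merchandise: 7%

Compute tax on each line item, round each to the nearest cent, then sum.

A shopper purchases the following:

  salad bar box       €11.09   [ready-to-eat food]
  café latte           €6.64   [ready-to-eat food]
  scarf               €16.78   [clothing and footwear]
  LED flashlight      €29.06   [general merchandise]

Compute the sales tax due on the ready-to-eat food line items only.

€0.85

Salad bar box €11.09: ready-to-eat food → 4.75% → €0.53
Café latte €6.64: ready-to-eat food → 4.75% → €0.32
Tax on ready-to-eat food = €0.53 + €0.32 = €0.85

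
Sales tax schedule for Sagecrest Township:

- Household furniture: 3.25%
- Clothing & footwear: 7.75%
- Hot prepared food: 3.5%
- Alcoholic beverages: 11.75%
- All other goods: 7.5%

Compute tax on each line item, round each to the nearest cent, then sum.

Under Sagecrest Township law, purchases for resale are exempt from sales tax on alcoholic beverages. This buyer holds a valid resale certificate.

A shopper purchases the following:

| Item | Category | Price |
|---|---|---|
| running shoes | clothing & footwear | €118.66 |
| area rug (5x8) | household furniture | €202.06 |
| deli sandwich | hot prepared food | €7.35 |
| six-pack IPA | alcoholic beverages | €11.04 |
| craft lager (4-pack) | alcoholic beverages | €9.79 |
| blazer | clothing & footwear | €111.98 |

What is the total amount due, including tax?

€485.59

Running shoes €118.66: clothing & footwear → 7.75% → €9.20
Area rug (5x8) €202.06: household furniture → 3.25% → €6.57
Deli sandwich €7.35: hot prepared food → 3.5% → €0.26
Six-pack IPA €11.04: alcoholic beverages, buyer-exempt → 0% → €0.00
Craft lager (4-pack) €9.79: alcoholic beverages, buyer-exempt → 0% → €0.00
Blazer €111.98: clothing & footwear → 7.75% → €8.68
Subtotal = €460.88; tax = €24.71; total due = €485.59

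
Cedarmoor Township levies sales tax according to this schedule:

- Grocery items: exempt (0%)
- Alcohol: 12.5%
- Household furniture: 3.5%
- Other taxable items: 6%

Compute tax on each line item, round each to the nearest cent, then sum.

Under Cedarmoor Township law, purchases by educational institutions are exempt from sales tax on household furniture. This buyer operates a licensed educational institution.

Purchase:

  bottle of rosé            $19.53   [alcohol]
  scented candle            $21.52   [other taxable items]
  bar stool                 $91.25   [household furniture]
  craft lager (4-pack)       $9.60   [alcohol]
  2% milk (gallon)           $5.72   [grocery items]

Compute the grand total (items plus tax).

$152.55

Bottle of rosé $19.53: alcohol → 12.5% → $2.44
Scented candle $21.52: other taxable items → 6% → $1.29
Bar stool $91.25: household furniture, buyer-exempt → 0% → $0.00
Craft lager (4-pack) $9.60: alcohol → 12.5% → $1.20
2% milk (gallon) $5.72: grocery items → 0% → $0.00
Subtotal = $147.62; tax = $4.93; total due = $152.55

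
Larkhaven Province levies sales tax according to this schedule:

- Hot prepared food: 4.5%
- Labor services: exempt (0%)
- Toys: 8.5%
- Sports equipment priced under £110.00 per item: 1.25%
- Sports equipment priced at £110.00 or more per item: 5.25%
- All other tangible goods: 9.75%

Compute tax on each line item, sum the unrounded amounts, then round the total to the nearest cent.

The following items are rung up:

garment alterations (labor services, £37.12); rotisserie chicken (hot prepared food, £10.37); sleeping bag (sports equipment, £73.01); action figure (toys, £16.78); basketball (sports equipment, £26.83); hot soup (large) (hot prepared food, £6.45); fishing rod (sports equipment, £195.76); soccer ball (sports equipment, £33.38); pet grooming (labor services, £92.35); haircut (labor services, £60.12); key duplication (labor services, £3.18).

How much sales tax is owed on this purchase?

£14.13

Garment alterations £37.12: labor services → 0% → £0.00
Rotisserie chicken £10.37: hot prepared food → 4.5% → £0.46665
Sleeping bag £73.01: sports equipment, under £110.00 → 1.25% → £0.912625
Action figure £16.78: toys → 8.5% → £1.4263
Basketball £26.83: sports equipment, under £110.00 → 1.25% → £0.335375
Hot soup (large) £6.45: hot prepared food → 4.5% → £0.29025
Fishing rod £195.76: sports equipment, £110.00 or more → 5.25% → £10.2774
Soccer ball £33.38: sports equipment, under £110.00 → 1.25% → £0.41725
Pet grooming £92.35: labor services → 0% → £0.00
Haircut £60.12: labor services → 0% → £0.00
Key duplication £3.18: labor services → 0% → £0.00
Unrounded tax sum = £14.12585 → £14.13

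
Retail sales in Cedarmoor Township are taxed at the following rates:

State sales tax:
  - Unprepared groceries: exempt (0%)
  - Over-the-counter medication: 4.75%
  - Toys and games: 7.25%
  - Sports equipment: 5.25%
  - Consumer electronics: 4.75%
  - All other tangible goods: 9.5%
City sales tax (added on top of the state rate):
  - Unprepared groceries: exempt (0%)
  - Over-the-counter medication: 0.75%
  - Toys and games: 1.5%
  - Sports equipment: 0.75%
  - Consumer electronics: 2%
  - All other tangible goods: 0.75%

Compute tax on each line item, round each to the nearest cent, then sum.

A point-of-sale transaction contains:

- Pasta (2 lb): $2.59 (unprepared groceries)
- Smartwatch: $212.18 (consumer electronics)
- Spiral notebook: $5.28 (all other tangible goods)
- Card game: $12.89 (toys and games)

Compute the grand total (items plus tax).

Pasta (2 lb) $2.59: unprepared groceries → 0% + 0% city = 0% → $0.00
Smartwatch $212.18: consumer electronics → 4.75% + 2% city = 6.75% → $14.32
Spiral notebook $5.28: all other tangible goods → 9.5% + 0.75% city = 10.25% → $0.54
Card game $12.89: toys and games → 7.25% + 1.5% city = 8.75% → $1.13
Subtotal = $232.94; tax = $15.99; total due = $248.93

$248.93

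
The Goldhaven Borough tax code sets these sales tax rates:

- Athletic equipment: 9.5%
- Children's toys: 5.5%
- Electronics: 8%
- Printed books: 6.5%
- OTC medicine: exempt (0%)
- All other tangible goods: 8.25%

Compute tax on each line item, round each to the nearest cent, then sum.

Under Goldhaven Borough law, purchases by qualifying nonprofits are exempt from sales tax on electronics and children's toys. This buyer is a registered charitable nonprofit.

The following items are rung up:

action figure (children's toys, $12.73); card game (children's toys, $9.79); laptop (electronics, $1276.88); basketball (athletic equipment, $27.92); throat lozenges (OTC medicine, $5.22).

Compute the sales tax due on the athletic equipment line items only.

$2.65

Basketball $27.92: athletic equipment → 9.5% → $2.65
Tax on athletic equipment = $2.65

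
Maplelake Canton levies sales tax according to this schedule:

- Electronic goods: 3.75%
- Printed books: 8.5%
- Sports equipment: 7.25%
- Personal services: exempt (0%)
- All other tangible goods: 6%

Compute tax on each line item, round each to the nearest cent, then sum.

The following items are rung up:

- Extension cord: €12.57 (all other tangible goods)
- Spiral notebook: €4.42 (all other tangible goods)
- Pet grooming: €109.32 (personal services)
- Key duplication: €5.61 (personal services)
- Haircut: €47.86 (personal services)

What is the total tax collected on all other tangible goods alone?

€1.02

Extension cord €12.57: all other tangible goods → 6% → €0.75
Spiral notebook €4.42: all other tangible goods → 6% → €0.27
Tax on all other tangible goods = €0.75 + €0.27 = €1.02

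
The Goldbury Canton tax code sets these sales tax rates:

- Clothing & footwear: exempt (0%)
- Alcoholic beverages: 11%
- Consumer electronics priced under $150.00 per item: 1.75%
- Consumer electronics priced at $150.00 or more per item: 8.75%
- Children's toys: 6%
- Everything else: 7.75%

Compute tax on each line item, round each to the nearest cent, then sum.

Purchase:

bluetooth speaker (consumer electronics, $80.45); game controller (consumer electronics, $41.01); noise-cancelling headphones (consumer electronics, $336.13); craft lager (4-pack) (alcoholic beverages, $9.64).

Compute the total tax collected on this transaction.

Bluetooth speaker $80.45: consumer electronics, under $150.00 → 1.75% → $1.41
Game controller $41.01: consumer electronics, under $150.00 → 1.75% → $0.72
Noise-cancelling headphones $336.13: consumer electronics, $150.00 or more → 8.75% → $29.41
Craft lager (4-pack) $9.64: alcoholic beverages → 11% → $1.06
Total tax = $1.41 + $0.72 + $29.41 + $1.06 = $32.60

$32.60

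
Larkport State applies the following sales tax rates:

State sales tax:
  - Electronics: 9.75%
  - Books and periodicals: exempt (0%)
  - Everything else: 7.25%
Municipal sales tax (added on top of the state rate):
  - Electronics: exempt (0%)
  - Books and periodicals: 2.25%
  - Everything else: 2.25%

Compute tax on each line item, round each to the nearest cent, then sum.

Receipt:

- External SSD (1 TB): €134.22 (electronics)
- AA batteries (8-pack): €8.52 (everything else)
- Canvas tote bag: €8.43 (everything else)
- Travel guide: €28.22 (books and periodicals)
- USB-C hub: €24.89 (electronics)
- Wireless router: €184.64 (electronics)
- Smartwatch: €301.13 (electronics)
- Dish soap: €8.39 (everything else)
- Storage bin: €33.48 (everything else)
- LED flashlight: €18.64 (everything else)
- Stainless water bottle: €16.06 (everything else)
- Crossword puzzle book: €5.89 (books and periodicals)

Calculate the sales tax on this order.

€72.53

External SSD (1 TB) €134.22: electronics → 9.75% + 0% municipal = 9.75% → €13.09
AA batteries (8-pack) €8.52: everything else → 7.25% + 2.25% municipal = 9.5% → €0.81
Canvas tote bag €8.43: everything else → 7.25% + 2.25% municipal = 9.5% → €0.80
Travel guide €28.22: books and periodicals → 0% + 2.25% municipal = 2.25% → €0.63
USB-C hub €24.89: electronics → 9.75% + 0% municipal = 9.75% → €2.43
Wireless router €184.64: electronics → 9.75% + 0% municipal = 9.75% → €18.00
Smartwatch €301.13: electronics → 9.75% + 0% municipal = 9.75% → €29.36
Dish soap €8.39: everything else → 7.25% + 2.25% municipal = 9.5% → €0.80
Storage bin €33.48: everything else → 7.25% + 2.25% municipal = 9.5% → €3.18
LED flashlight €18.64: everything else → 7.25% + 2.25% municipal = 9.5% → €1.77
Stainless water bottle €16.06: everything else → 7.25% + 2.25% municipal = 9.5% → €1.53
Crossword puzzle book €5.89: books and periodicals → 0% + 2.25% municipal = 2.25% → €0.13
Total tax = €13.09 + €0.81 + €0.80 + €0.63 + €2.43 + €18.00 + €29.36 + €0.80 + €3.18 + €1.77 + €1.53 + €0.13 = €72.53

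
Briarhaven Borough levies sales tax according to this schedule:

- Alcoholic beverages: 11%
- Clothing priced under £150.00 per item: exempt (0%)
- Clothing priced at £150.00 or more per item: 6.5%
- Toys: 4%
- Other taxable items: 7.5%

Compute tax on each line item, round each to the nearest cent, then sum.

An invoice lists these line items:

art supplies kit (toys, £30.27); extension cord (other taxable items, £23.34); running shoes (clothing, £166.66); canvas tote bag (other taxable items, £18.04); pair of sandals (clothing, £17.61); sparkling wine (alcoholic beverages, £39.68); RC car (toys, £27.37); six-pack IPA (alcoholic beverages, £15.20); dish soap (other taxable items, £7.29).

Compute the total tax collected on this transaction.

Art supplies kit £30.27: toys → 4% → £1.21
Extension cord £23.34: other taxable items → 7.5% → £1.75
Running shoes £166.66: clothing, £150.00 or more → 6.5% → £10.83
Canvas tote bag £18.04: other taxable items → 7.5% → £1.35
Pair of sandals £17.61: clothing, under £150.00 → 0% → £0.00
Sparkling wine £39.68: alcoholic beverages → 11% → £4.36
RC car £27.37: toys → 4% → £1.09
Six-pack IPA £15.20: alcoholic beverages → 11% → £1.67
Dish soap £7.29: other taxable items → 7.5% → £0.55
Total tax = £1.21 + £1.75 + £10.83 + £1.35 + £4.36 + £1.09 + £1.67 + £0.55 = £22.81

£22.81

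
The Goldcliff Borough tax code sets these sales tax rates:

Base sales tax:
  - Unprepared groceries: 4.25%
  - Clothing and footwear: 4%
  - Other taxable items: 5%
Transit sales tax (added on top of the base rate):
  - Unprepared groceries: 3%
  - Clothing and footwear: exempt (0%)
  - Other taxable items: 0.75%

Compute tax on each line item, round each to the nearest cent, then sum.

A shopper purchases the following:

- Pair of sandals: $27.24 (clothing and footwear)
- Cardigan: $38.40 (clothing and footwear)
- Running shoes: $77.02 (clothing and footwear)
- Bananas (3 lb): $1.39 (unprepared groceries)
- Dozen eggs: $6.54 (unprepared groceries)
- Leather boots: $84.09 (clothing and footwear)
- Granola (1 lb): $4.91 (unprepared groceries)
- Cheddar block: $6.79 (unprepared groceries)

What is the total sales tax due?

Pair of sandals $27.24: clothing and footwear → 4% + 0% transit = 4% → $1.09
Cardigan $38.40: clothing and footwear → 4% + 0% transit = 4% → $1.54
Running shoes $77.02: clothing and footwear → 4% + 0% transit = 4% → $3.08
Bananas (3 lb) $1.39: unprepared groceries → 4.25% + 3% transit = 7.25% → $0.10
Dozen eggs $6.54: unprepared groceries → 4.25% + 3% transit = 7.25% → $0.47
Leather boots $84.09: clothing and footwear → 4% + 0% transit = 4% → $3.36
Granola (1 lb) $4.91: unprepared groceries → 4.25% + 3% transit = 7.25% → $0.36
Cheddar block $6.79: unprepared groceries → 4.25% + 3% transit = 7.25% → $0.49
Total tax = $1.09 + $1.54 + $3.08 + $0.10 + $0.47 + $3.36 + $0.36 + $0.49 = $10.49

$10.49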